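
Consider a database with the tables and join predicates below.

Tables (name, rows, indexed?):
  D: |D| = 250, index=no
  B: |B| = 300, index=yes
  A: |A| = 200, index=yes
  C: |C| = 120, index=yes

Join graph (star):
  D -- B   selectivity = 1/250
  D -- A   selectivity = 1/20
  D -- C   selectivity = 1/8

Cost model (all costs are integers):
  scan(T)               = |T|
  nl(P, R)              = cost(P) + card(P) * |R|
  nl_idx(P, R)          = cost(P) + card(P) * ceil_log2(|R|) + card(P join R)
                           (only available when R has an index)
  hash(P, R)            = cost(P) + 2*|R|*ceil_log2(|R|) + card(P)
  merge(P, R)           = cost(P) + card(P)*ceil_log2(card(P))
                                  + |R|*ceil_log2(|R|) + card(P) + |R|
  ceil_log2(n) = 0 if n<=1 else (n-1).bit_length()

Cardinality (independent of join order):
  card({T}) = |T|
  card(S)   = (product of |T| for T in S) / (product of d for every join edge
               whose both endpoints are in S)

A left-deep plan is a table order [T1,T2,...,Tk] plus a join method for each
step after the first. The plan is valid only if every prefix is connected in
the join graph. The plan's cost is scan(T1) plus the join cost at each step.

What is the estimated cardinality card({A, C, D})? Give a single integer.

37500

Tables in S: A(200), C(120), D(250)
Edges inside S: D-A(d=20), D-C(d=8)
numerator = 200 * 120 * 250 = 6000000
denominator = 20 * 8 = 160
card(S) = 6000000 / 160 = 37500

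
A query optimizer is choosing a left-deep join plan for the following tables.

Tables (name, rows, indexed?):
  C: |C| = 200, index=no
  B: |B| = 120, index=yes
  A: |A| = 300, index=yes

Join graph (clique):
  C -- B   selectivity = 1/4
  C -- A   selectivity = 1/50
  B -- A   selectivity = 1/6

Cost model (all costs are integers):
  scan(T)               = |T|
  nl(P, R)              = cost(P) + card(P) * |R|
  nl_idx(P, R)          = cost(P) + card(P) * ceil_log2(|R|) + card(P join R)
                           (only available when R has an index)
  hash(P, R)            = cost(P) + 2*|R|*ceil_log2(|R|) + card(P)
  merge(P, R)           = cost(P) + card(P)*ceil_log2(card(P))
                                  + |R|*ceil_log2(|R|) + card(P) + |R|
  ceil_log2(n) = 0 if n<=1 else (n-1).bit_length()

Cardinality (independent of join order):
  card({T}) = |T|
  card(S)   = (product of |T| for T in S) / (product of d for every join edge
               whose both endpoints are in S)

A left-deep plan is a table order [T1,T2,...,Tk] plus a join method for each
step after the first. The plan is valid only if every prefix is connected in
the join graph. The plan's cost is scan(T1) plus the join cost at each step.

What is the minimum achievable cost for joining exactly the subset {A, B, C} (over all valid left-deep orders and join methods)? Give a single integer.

6080

Selinger DP over subsets of {A,B,C}:
  {C}: scan cost=200, card=200
  {B}: scan cost=120, card=120
  {A}: scan cost=300, card=300
  {BC}: card=6000; try (B,hash)→2080, (C,merge)→2880, (B,merge)→2960, (C,hash)→3440, (B,nl_idx)→7600, (C,nl)→24120 …(+1); best=2080 via (B,hash)
  {AC}: card=1200; try (A,nl_idx)→3200, (C,hash)→3800, (A,merge)→5000, (C,merge)→5100, (A,hash)→5800, (A,nl)→60200 …(+1); best=3200 via (A,nl_idx)
  {AB}: card=6000; try (B,hash)→2280, (A,merge)→4080, (B,merge)→4260, (A,hash)→5640, (A,nl_idx)→7200, (B,nl_idx)→8400 …(+2); best=2280 via (B,hash)
  {ABC}: card=6000; try (B,hash)→6080, (C,hash)→11480, (A,hash)→13480, (B,nl_idx)→17600, (B,merge)→18560, (A,nl_idx)→62080 …(+5); best=6080 via (B,hash)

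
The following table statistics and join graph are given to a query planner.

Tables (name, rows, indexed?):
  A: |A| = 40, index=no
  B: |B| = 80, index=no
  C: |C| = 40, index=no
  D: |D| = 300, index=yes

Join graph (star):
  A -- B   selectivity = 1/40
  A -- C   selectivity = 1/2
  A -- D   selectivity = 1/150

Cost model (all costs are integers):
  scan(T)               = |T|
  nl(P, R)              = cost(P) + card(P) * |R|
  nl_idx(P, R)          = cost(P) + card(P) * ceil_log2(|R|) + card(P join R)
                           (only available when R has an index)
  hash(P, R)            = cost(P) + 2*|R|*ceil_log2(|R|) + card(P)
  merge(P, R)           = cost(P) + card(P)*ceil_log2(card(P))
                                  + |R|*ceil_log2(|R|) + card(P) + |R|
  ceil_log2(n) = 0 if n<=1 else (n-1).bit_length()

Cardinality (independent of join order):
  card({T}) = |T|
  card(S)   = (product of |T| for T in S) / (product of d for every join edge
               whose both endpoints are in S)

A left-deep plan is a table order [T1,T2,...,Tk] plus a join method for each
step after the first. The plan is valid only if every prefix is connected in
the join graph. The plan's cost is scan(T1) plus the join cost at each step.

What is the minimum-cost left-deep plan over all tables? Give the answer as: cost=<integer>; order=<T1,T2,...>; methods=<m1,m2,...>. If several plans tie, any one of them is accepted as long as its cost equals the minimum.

Selinger DP (subsets sized 1..n):
  {A}: scan cost=40, card=40
  {B}: scan cost=80, card=80
  {C}: scan cost=40, card=40
  {D}: scan cost=300, card=300
  {AB}: card=80; try (A,hash)→640, (B,merge)→960, (A,merge)→1000, (B,hash)→1200, (B,nl)→3240, (A,nl)→3280; best=640 via (A,hash)
  {AC}: card=800; try (C,hash)→560, (A,hash)→560, (C,merge)→600, (A,merge)→600, (C,nl)→1640, (A,nl)→1640; best=560 via (C,hash)
  {AD}: card=80; try (D,nl_idx)→480, (A,hash)→1080, (D,merge)→3320, (A,merge)→3580, (D,hash)→5480, (D,nl)→12040 …(+1); best=480 via (D,nl_idx)
  {ABC}: card=1600; try (C,hash)→1200, (C,merge)→1560, (B,hash)→2480, (C,nl)→3840, (B,merge)→10000, (B,nl)→64560; best=1200 via (C,hash)
  {ABD}: card=160; try (D,nl_idx)→1520, (B,hash)→1680, (B,merge)→1760, (D,merge)→4280, (D,hash)→6120, (B,nl)→6880 …(+1); best=1520 via (D,nl_idx)
  {ACD}: card=1600; try (C,hash)→1040, (C,merge)→1400, (C,nl)→3680, (D,hash)→6760, (D,nl_idx)→9360, (D,merge)→12360 …(+1); best=1040 via (C,hash)
  {ABCD}: card=3200; try (C,hash)→2160, (C,merge)→3240, (B,hash)→3760, (C,nl)→7920, (D,hash)→8200, (D,nl_idx)→18800 …(+4); best=2160 via (C,hash)

cost=2160; order=B,A,D,C; methods=hash,nl_idx,hash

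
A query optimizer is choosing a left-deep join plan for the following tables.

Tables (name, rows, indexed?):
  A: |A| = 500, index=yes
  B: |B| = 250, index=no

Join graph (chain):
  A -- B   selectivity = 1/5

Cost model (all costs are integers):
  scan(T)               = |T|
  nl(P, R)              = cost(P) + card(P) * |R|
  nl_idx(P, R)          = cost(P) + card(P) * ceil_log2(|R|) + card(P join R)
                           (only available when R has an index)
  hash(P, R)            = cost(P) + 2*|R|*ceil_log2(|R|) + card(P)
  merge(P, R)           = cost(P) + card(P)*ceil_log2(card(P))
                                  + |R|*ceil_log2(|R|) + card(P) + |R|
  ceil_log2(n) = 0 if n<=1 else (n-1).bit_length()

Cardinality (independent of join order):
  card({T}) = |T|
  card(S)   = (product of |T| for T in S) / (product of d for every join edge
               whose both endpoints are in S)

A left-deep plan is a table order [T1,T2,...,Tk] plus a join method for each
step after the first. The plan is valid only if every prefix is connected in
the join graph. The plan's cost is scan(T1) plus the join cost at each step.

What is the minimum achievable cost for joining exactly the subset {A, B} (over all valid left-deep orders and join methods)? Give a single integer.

Selinger DP over subsets of {A,B}:
  {A}: scan cost=500, card=500
  {B}: scan cost=250, card=250
  {AB}: card=25000; try (B,hash)→5000, (A,merge)→7500, (B,merge)→7750, (A,hash)→9500, (A,nl_idx)→27500, (A,nl)→125250 …(+1); best=5000 via (B,hash)

5000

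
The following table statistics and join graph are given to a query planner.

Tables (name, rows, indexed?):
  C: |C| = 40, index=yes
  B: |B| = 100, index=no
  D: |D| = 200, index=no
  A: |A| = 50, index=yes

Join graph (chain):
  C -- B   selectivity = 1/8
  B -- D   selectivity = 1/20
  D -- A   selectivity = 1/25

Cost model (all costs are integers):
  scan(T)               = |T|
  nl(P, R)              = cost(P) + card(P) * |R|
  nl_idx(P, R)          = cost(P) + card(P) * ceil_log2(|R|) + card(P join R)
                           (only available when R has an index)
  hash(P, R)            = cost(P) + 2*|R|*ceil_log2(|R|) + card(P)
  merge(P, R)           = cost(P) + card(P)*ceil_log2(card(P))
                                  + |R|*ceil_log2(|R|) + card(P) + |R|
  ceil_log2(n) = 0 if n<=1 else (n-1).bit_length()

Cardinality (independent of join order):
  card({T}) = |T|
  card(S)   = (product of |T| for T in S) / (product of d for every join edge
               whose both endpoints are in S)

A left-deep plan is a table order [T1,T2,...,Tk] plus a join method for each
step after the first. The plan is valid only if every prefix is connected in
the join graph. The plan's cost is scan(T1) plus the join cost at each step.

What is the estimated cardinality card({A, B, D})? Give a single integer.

2000

Tables in S: A(50), B(100), D(200)
Edges inside S: B-D(d=20), D-A(d=25)
numerator = 50 * 100 * 200 = 1000000
denominator = 20 * 25 = 500
card(S) = 1000000 / 500 = 2000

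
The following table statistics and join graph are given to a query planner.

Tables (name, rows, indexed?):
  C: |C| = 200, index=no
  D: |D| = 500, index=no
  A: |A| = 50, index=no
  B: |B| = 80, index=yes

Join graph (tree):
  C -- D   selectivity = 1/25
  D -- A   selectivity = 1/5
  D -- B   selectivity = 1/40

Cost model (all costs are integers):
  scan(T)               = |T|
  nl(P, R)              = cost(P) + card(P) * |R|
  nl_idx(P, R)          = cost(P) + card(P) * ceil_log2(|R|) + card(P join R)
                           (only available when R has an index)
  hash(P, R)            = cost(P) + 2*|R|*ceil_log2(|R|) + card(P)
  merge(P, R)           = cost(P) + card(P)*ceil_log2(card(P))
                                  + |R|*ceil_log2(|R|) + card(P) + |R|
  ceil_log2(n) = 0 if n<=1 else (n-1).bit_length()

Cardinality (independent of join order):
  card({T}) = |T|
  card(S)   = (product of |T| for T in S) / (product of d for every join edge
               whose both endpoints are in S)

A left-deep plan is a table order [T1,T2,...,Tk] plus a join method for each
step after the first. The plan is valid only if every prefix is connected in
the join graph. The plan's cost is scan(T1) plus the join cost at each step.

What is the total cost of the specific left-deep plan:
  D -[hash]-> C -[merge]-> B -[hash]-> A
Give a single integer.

65440

step 1: scan D: cost=500, card=500
step 2: join C via hash
    card(P join C) = 500*200/(25) = 4000
    cost = 500 + 2*200*8 + 500 = 4200
step 3: join B via merge
    card(P join B) = 4000*80/(40) = 8000
    cost = 4200 + 4000*12 + 80*7 + 4000 + 80 = 56840
step 4: join A via hash
    card(P join A) = 8000*50/(5) = 80000
    cost = 56840 + 2*50*6 + 8000 = 65440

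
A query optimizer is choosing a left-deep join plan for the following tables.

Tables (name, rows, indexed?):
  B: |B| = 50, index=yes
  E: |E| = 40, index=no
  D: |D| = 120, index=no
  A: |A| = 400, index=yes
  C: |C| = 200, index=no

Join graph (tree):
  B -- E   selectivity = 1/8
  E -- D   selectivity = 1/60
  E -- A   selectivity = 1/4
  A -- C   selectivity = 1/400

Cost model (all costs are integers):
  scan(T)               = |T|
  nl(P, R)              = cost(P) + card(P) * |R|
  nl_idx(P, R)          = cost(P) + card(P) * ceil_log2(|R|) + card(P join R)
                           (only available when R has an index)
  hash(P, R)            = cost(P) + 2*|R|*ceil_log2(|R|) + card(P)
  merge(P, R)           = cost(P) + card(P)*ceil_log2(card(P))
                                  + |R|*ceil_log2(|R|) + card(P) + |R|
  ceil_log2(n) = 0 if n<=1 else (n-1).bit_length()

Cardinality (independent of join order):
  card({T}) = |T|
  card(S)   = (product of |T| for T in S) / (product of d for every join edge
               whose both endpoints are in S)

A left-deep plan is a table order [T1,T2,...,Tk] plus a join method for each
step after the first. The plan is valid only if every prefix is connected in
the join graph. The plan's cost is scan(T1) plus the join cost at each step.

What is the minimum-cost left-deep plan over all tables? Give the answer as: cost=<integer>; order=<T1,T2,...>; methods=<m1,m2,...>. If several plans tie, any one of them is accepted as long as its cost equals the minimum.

Selinger DP (subsets sized 1..n):
  {B}: scan cost=50, card=50
  {E}: scan cost=40, card=40
  {D}: scan cost=120, card=120
  {A}: scan cost=400, card=400
  {C}: scan cost=200, card=200
  {BE}: card=250; try (B,nl_idx)→530, (E,hash)→580, (B,merge)→670, (E,merge)→680, (B,hash)→680, (B,nl)→2040 …(+1); best=530 via (B,nl_idx)
  {DE}: card=80; try (E,hash)→720, (D,merge)→1280, (E,merge)→1360, (D,hash)→1760, (D,nl)→4840, (E,nl)→4920; best=720 via (E,hash)
  {AE}: card=4000; try (E,hash)→1280, (A,merge)→4320, (A,nl_idx)→4400, (E,merge)→4680, (A,hash)→7280, (A,nl)→16040 …(+1); best=1280 via (E,hash)
  {AC}: card=200; try (A,nl_idx)→2200, (C,hash)→4000, (A,merge)→6000, (C,merge)→6200, (A,hash)→7600, (A,nl)→80200 …(+1); best=2200 via (A,nl_idx)
  {BDE}: card=500; try (B,hash)→1400, (B,nl_idx)→1700, (B,merge)→1710, (D,hash)→2460, (D,merge)→3740, (B,nl)→4720 …(+1); best=1400 via (B,hash)
  {ABE}: card=25000; try (B,hash)→5880, (A,merge)→6780, (A,hash)→7980, (A,nl_idx)→27780, (B,nl_idx)→50280, (B,merge)→53630 …(+2); best=5880 via (B,hash)
  {ADE}: card=8000; try (A,merge)→5360, (D,hash)→6960, (A,hash)→8000, (A,nl_idx)→9440, (A,nl)→32720, (D,merge)→54240 …(+1); best=5360 via (A,merge)
  {ACE}: card=2000; try (E,hash)→2880, (E,merge)→4280, (C,hash)→8480, (E,nl)→10200, (C,merge)→55080, (C,nl)→801280; best=2880 via (E,hash)
  {ABDE}: card=50000; try (A,hash)→9100, (A,merge)→10400, (B,hash)→13960, (D,hash)→32560, (A,nl_idx)→55900, (B,nl_idx)→103360 …(+5); best=9100 via (A,hash)
  {ABCE}: card=12500; try (B,hash)→5480, (B,merge)→27230, (B,nl_idx)→27380, (C,hash)→34080, (B,nl)→102880, (C,merge)→407680 …(+1); best=5480 via (B,hash)
  {ACDE}: card=4000; try (D,hash)→6560, (C,hash)→16560, (D,merge)→27840, (C,merge)→119160, (D,nl)→242880, (C,nl)→1605360; best=6560 via (D,hash)
  {ABCDE}: card=25000; try (B,hash)→11160, (D,hash)→19660, (B,nl_idx)→55560, (B,merge)→58910, (C,hash)→62300, (D,merge)→193940 …(+4); best=11160 via (B,hash)

cost=11160; order=C,A,E,D,B; methods=nl_idx,hash,hash,hash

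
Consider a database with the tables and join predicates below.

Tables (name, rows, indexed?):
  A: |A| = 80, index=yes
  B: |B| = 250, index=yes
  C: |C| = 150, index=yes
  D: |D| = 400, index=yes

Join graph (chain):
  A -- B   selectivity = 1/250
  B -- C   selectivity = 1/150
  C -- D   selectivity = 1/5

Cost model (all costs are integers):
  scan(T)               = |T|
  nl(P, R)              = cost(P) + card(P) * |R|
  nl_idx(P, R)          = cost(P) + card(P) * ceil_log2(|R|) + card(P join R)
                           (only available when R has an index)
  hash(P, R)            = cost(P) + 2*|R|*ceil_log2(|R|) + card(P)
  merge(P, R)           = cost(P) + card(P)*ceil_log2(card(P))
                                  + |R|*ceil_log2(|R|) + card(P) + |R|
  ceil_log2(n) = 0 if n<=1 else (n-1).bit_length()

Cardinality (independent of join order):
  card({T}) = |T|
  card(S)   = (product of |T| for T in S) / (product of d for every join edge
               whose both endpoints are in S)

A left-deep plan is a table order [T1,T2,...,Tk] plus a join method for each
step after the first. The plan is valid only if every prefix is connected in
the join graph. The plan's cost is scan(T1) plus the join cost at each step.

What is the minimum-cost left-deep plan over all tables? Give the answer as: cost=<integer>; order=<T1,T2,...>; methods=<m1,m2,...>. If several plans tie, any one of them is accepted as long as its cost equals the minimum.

cost=6160; order=A,B,C,D; methods=nl_idx,nl_idx,merge

Selinger DP (subsets sized 1..n):
  {A}: scan cost=80, card=80
  {B}: scan cost=250, card=250
  {C}: scan cost=150, card=150
  {D}: scan cost=400, card=400
  {AB}: card=80; try (B,nl_idx)→800, (A,hash)→1620, (A,nl_idx)→2080, (B,merge)→2970, (A,merge)→3140, (B,hash)→4160 …(+2); best=800 via (B,nl_idx)
  {BC}: card=250; try (B,nl_idx)→1600, (C,nl_idx)→2500, (C,hash)→2900, (B,merge)→3750, (C,merge)→3850, (B,hash)→4300 …(+2); best=1600 via (B,nl_idx)
  {CD}: card=12000; try (C,hash)→3200, (D,merge)→5500, (C,merge)→5750, (D,hash)→7500, (D,nl_idx)→13500, (C,nl_idx)→15600 …(+2); best=3200 via (C,hash)
  {ABC}: card=80; try (C,nl_idx)→1520, (C,merge)→2790, (A,hash)→2970, (C,hash)→3280, (A,nl_idx)→3430, (A,merge)→4490 …(+2); best=1520 via (C,nl_idx)
  {BCD}: card=20000; try (D,merge)→7850, (D,hash)→9050, (B,hash)→19200, (D,nl_idx)→23850, (D,nl)→101600, (B,nl_idx)→119200 …(+2); best=7850 via (D,merge)
  {ABCD}: card=6400; try (D,merge)→6160, (D,nl_idx)→8640, (D,hash)→8800, (A,hash)→28970, (D,nl)→33520, (A,nl_idx)→154250 …(+2); best=6160 via (D,merge)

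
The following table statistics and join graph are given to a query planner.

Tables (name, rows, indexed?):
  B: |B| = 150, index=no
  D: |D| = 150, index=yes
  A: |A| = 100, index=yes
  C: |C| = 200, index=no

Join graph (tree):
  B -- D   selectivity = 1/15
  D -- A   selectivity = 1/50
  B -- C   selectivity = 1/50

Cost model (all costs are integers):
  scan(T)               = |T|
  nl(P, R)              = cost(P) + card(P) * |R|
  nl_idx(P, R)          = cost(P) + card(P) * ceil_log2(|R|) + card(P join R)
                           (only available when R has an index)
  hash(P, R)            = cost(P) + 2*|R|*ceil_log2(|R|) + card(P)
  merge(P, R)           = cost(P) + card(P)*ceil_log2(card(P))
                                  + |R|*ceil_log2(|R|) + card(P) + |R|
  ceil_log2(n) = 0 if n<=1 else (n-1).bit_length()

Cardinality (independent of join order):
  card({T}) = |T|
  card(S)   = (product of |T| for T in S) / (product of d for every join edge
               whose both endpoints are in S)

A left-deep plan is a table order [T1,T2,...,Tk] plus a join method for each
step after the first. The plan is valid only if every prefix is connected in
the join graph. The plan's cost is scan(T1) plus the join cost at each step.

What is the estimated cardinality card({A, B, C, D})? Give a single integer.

Tables in S: A(100), B(150), C(200), D(150)
Edges inside S: B-D(d=15), D-A(d=50), B-C(d=50)
numerator = 100 * 150 * 200 * 150 = 450000000
denominator = 15 * 50 * 50 = 37500
card(S) = 450000000 / 37500 = 12000

12000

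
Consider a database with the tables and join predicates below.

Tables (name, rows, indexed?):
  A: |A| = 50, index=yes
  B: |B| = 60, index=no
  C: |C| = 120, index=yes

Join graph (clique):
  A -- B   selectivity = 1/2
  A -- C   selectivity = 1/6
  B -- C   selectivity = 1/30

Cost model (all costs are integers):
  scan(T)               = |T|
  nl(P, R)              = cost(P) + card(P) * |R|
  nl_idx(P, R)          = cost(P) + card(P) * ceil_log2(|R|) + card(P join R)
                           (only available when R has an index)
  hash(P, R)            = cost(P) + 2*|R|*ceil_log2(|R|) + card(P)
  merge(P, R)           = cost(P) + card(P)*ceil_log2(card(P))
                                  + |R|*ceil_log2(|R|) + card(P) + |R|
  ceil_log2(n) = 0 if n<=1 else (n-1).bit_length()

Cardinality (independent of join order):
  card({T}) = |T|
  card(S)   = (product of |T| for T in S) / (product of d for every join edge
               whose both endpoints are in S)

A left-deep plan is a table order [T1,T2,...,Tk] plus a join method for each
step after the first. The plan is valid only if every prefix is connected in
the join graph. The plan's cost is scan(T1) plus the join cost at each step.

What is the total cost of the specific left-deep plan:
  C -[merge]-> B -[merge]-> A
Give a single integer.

4010

step 1: scan C: cost=120, card=120
step 2: join B via merge
    card(P join B) = 120*60/(30) = 240
    cost = 120 + 120*7 + 60*6 + 120 + 60 = 1500
step 3: join A via merge
    card(P join A) = 240*50/(2*6) = 1000
    cost = 1500 + 240*8 + 50*6 + 240 + 50 = 4010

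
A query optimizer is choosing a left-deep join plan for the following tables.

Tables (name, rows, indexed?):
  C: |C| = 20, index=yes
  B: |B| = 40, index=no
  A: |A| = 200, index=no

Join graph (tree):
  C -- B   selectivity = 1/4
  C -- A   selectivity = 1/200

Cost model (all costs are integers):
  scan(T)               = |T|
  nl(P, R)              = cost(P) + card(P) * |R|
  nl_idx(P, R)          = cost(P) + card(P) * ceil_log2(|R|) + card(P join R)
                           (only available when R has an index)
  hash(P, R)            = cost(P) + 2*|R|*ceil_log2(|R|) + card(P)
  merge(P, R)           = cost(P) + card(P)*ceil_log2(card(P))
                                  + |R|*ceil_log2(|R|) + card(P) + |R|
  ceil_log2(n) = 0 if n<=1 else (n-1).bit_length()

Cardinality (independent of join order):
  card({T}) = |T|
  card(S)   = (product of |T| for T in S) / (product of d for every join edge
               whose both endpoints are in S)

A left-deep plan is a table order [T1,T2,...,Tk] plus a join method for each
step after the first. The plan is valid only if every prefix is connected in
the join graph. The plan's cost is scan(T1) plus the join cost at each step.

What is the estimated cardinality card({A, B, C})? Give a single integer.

200

Tables in S: A(200), B(40), C(20)
Edges inside S: C-B(d=4), C-A(d=200)
numerator = 200 * 40 * 20 = 160000
denominator = 4 * 200 = 800
card(S) = 160000 / 800 = 200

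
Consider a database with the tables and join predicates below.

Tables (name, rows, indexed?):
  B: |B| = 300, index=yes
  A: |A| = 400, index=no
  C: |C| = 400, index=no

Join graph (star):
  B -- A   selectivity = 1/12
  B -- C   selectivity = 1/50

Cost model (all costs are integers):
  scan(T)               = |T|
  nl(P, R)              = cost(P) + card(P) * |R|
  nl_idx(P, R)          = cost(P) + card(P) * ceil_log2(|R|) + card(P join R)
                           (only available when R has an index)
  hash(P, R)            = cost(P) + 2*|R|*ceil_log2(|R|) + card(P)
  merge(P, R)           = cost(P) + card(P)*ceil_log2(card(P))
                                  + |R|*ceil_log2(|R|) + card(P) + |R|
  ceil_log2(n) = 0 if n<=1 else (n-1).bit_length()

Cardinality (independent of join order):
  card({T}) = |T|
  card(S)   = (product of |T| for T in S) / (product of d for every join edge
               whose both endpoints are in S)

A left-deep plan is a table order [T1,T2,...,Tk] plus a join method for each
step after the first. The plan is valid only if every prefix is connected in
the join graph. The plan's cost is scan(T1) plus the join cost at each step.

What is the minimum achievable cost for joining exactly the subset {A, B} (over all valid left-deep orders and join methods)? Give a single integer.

6200

Selinger DP over subsets of {A,B}:
  {B}: scan cost=300, card=300
  {A}: scan cost=400, card=400
  {AB}: card=10000; try (B,hash)→6200, (A,merge)→7300, (B,merge)→7400, (A,hash)→7800, (B,nl_idx)→14000, (A,nl)→120300 …(+1); best=6200 via (B,hash)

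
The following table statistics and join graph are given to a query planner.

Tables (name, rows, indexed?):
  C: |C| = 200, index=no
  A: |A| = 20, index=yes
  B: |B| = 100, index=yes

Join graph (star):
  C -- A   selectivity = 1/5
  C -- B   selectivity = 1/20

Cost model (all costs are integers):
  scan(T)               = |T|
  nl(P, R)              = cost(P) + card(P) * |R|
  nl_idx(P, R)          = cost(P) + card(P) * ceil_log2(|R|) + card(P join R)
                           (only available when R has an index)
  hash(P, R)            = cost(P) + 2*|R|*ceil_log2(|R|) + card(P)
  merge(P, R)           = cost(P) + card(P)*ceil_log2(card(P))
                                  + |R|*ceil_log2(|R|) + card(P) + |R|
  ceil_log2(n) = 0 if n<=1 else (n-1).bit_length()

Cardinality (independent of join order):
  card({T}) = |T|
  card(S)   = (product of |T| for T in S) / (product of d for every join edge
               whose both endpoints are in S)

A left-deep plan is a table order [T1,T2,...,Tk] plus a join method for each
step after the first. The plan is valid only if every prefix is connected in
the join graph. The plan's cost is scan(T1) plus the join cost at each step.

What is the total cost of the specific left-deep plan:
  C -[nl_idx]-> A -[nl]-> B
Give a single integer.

step 1: scan C: cost=200, card=200
step 2: join A via nl_idx
    card(P join A) = 200*20/(5) = 800
    cost = 200 + 200*5 + 800 = 2000
step 3: join B via nl
    card(P join B) = 800*100/(20) = 4000
    cost = 2000 + 800*100 = 82000

82000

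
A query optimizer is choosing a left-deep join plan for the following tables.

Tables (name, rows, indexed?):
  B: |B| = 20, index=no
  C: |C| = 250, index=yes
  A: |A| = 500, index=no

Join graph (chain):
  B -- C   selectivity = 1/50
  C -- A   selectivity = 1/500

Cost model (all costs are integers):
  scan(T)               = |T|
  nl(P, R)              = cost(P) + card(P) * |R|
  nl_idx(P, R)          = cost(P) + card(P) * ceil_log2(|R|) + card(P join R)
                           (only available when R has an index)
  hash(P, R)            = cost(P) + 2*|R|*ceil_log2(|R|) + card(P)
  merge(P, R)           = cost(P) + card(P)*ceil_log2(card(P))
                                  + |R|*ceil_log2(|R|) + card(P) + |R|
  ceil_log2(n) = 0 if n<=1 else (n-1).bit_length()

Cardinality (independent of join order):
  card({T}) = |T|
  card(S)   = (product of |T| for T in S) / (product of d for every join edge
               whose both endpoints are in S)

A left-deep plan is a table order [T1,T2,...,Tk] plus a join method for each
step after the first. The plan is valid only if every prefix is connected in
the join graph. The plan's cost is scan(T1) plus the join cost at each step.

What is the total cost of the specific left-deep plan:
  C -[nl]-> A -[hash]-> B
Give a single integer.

step 1: scan C: cost=250, card=250
step 2: join A via nl
    card(P join A) = 250*500/(500) = 250
    cost = 250 + 250*500 = 125250
step 3: join B via hash
    card(P join B) = 250*20/(50) = 100
    cost = 125250 + 2*20*5 + 250 = 125700

125700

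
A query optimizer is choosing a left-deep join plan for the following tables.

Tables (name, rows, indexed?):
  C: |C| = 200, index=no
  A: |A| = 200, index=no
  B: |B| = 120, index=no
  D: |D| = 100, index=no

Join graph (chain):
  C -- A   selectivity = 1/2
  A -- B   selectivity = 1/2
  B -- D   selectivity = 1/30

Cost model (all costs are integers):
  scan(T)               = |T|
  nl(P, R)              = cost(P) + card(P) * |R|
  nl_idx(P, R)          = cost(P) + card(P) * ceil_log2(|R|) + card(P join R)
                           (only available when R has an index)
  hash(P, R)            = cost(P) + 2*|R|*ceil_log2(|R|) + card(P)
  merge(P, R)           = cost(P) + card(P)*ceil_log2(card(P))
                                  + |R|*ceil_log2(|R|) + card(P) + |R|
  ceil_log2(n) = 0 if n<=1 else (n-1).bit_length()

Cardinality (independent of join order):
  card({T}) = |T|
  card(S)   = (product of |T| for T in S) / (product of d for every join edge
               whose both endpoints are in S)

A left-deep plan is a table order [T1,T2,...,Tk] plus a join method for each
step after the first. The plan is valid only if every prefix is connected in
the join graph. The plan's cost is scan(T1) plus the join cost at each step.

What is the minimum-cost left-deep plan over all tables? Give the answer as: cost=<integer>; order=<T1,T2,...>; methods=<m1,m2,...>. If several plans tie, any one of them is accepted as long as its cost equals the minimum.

Selinger DP (subsets sized 1..n):
  {C}: scan cost=200, card=200
  {A}: scan cost=200, card=200
  {B}: scan cost=120, card=120
  {D}: scan cost=100, card=100
  {AC}: card=20000; try (C,hash)→3600, (A,hash)→3600, (C,merge)→3800, (A,merge)→3800, (C,nl)→40200, (A,nl)→40200; best=3600 via (C,hash)
  {AB}: card=12000; try (B,hash)→2080, (A,merge)→2880, (B,merge)→2960, (A,hash)→3440, (A,nl)→24120, (B,nl)→24200; best=2080 via (B,hash)
  {BD}: card=400; try (D,hash)→1640, (B,merge)→1860, (D,merge)→1880, (B,hash)→1880, (B,nl)→12100, (D,nl)→12120; best=1640 via (D,hash)
  {ABC}: card=1200000; try (C,hash)→17280, (B,hash)→25280, (C,merge)→183880, (B,merge)→324560, (C,nl)→2402080, (B,nl)→2403600; best=17280 via (C,hash)
  {ABD}: card=40000; try (A,hash)→5240, (A,merge)→7440, (D,hash)→15480, (A,nl)→81640, (D,merge)→182880, (D,nl)→1202080; best=5240 via (A,hash)
  {ABCD}: card=4000000; try (C,hash)→48440, (C,merge)→687040, (D,hash)→1218680, (C,nl)→8005240, (D,merge)→26418080, (D,nl)→120017280; best=48440 via (C,hash)

cost=48440; order=B,D,A,C; methods=hash,hash,hash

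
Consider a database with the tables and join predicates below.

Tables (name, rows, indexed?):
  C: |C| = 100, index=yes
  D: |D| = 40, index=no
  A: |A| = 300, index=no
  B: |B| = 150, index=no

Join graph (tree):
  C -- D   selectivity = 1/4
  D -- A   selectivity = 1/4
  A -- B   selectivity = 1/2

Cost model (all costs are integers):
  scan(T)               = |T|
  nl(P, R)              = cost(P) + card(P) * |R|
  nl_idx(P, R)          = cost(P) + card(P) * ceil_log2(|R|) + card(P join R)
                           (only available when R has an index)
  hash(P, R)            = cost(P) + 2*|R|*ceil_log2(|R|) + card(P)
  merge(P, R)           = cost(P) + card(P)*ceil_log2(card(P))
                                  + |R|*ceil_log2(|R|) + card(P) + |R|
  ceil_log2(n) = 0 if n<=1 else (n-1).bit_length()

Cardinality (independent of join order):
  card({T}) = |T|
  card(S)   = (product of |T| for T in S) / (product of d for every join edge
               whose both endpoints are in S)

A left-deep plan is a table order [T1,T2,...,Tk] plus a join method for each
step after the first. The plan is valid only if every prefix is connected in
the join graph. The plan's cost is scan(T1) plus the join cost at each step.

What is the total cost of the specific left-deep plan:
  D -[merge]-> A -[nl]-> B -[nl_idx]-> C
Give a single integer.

7653320

step 1: scan D: cost=40, card=40
step 2: join A via merge
    card(P join A) = 40*300/(4) = 3000
    cost = 40 + 40*6 + 300*9 + 40 + 300 = 3320
step 3: join B via nl
    card(P join B) = 3000*150/(2) = 225000
    cost = 3320 + 3000*150 = 453320
step 4: join C via nl_idx
    card(P join C) = 225000*100/(4) = 5625000
    cost = 453320 + 225000*7 + 5625000 = 7653320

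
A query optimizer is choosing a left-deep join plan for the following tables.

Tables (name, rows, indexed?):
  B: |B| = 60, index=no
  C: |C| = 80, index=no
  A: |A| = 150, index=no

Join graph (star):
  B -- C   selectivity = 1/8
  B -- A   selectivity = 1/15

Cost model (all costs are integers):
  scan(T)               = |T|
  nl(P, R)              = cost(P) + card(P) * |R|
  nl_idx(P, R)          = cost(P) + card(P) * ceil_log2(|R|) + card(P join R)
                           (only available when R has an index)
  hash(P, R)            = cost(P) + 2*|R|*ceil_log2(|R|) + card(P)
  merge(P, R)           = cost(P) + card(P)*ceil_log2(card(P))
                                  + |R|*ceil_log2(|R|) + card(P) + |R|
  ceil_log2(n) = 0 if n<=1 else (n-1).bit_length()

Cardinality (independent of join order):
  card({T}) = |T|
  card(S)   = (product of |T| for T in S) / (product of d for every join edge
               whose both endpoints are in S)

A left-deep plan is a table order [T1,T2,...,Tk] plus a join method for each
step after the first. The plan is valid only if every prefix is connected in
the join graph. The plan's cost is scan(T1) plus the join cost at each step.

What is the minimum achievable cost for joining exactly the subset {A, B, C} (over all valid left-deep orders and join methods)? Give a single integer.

2740

Selinger DP over subsets of {A,B,C}:
  {B}: scan cost=60, card=60
  {C}: scan cost=80, card=80
  {A}: scan cost=150, card=150
  {BC}: card=600; try (B,hash)→880, (C,merge)→1120, (B,merge)→1140, (C,hash)→1240, (C,nl)→4860, (B,nl)→4880; best=880 via (B,hash)
  {AB}: card=600; try (B,hash)→1020, (A,merge)→1830, (B,merge)→1920, (A,hash)→2520, (A,nl)→9060, (B,nl)→9150; best=1020 via (B,hash)
  {ABC}: card=6000; try (C,hash)→2740, (A,hash)→3880, (C,merge)→8260, (A,merge)→8830, (C,nl)→49020, (A,nl)→90880; best=2740 via (C,hash)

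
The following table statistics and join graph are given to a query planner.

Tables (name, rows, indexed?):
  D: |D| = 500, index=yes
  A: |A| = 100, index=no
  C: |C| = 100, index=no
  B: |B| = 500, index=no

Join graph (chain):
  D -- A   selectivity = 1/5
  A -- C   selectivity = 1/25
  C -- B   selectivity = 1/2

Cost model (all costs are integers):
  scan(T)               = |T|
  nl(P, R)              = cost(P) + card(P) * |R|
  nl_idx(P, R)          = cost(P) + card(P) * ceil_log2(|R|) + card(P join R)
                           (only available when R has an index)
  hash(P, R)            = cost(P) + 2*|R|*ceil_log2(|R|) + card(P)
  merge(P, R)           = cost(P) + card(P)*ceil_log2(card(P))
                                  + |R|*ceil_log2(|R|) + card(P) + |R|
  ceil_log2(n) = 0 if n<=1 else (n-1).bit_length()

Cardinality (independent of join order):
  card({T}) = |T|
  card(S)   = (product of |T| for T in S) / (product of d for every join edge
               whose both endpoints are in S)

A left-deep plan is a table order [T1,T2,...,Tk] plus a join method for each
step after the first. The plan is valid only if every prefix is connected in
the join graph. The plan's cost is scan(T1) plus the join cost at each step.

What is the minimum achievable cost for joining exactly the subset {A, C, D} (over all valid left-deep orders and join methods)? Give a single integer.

10600

Selinger DP over subsets of {A,C,D}:
  {D}: scan cost=500, card=500
  {A}: scan cost=100, card=100
  {C}: scan cost=100, card=100
  {AD}: card=10000; try (A,hash)→2400, (D,merge)→5900, (A,merge)→6300, (D,hash)→9200, (D,nl_idx)→11000, (D,nl)→50100 …(+1); best=2400 via (A,hash)
  {AC}: card=400; try (C,hash)→1600, (A,hash)→1600, (C,merge)→1700, (A,merge)→1700, (C,nl)→10100, (A,nl)→10100; best=1600 via (C,hash)
  {ACD}: card=40000; try (D,merge)→10600, (D,hash)→11000, (C,hash)→13800, (D,nl_idx)→45200, (C,merge)→153200, (D,nl)→201600 …(+1); best=10600 via (D,merge)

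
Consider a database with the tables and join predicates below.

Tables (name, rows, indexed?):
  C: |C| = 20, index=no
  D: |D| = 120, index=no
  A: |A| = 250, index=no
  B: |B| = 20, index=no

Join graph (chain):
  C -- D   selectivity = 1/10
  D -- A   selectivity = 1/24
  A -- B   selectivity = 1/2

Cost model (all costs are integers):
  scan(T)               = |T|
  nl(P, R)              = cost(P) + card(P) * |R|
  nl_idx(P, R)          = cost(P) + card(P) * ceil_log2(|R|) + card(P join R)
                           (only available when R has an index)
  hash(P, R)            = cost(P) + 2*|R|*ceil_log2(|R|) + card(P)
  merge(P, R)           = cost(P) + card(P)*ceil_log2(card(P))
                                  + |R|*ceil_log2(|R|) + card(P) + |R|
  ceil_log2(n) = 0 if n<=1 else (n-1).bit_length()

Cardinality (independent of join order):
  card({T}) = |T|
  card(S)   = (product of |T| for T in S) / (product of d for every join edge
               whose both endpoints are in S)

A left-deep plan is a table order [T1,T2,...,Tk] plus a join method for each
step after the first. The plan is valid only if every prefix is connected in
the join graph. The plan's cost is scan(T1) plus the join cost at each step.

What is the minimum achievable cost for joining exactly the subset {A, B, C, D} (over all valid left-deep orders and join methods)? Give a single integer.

Selinger DP over subsets of {A,B,C,D}:
  {C}: scan cost=20, card=20
  {D}: scan cost=120, card=120
  {A}: scan cost=250, card=250
  {B}: scan cost=20, card=20
  {CD}: card=240; try (C,hash)→440, (D,merge)→1100, (C,merge)→1200, (D,hash)→1720, (D,nl)→2420, (C,nl)→2520; best=440 via (C,hash)
  {AD}: card=1250; try (D,hash)→2180, (A,merge)→3330, (D,merge)→3460, (A,hash)→4240, (A,nl)→30120, (D,nl)→30250; best=2180 via (D,hash)
  {AB}: card=2500; try (B,hash)→700, (A,merge)→2390, (B,merge)→2620, (A,hash)→4040, (A,nl)→5020, (B,nl)→5250; best=700 via (B,hash)
  {ACD}: card=2500; try (C,hash)→3630, (A,hash)→4680, (A,merge)→4850, (C,merge)→17300, (C,nl)→27180, (A,nl)→60440; best=3630 via (C,hash)
  {ABD}: card=12500; try (B,hash)→3630, (D,hash)→4880, (B,merge)→17300, (B,nl)→27180, (D,merge)→34160, (D,nl)→300700; best=3630 via (B,hash)
  {ABCD}: card=25000; try (B,hash)→6330, (C,hash)→16330, (B,merge)→36250, (B,nl)→53630, (C,merge)→191250, (C,nl)→253630; best=6330 via (B,hash)

6330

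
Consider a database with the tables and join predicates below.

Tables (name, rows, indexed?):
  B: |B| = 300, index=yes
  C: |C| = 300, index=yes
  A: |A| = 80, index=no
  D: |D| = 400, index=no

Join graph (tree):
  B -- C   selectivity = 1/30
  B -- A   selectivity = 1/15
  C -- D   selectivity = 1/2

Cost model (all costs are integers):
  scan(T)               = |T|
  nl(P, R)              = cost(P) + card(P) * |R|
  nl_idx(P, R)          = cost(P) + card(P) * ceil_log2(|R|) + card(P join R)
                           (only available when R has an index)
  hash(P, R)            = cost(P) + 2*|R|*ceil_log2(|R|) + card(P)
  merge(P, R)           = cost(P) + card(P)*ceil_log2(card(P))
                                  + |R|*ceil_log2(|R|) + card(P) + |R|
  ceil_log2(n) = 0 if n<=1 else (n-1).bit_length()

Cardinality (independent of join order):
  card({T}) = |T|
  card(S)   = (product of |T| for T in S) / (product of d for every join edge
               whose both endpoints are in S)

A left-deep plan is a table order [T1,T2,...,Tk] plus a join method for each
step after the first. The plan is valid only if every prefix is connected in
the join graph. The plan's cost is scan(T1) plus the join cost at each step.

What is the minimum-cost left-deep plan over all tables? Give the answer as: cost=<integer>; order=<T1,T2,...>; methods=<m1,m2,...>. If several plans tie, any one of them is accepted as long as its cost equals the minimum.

Selinger DP (subsets sized 1..n):
  {B}: scan cost=300, card=300
  {C}: scan cost=300, card=300
  {A}: scan cost=80, card=80
  {D}: scan cost=400, card=400
  {BC}: card=3000; try (C,hash)→6000, (C,nl_idx)→6000, (B,hash)→6000, (B,nl_idx)→6000, (C,merge)→6300, (B,merge)→6300 …(+2); best=6000 via (C,hash)
  {AB}: card=1600; try (A,hash)→1720, (B,nl_idx)→2400, (B,merge)→3720, (A,merge)→3940, (B,hash)→5560, (B,nl)→24080 …(+1); best=1720 via (A,hash)
  {CD}: card=60000; try (C,hash)→6200, (D,merge)→7300, (C,merge)→7400, (D,hash)→7800, (C,nl_idx)→64000, (D,nl)→120300 …(+1); best=6200 via (C,hash)
  {ABC}: card=16000; try (C,hash)→8720, (A,hash)→10120, (C,merge)→23920, (C,nl_idx)→32120, (A,merge)→45640, (A,nl)→246000 …(+1); best=8720 via (C,hash)
  {BCD}: card=600000; try (D,hash)→16200, (D,merge)→49000, (B,hash)→71600, (B,merge)→1029200, (B,nl_idx)→1146200, (D,nl)→1206000 …(+1); best=16200 via (D,hash)
  {ABCD}: card=3200000; try (D,hash)→31920, (D,merge)→252720, (A,hash)→617320, (D,nl)→6408720, (A,merge)→12616840, (A,nl)→48016200; best=31920 via (D,hash)

cost=31920; order=B,A,C,D; methods=hash,hash,hash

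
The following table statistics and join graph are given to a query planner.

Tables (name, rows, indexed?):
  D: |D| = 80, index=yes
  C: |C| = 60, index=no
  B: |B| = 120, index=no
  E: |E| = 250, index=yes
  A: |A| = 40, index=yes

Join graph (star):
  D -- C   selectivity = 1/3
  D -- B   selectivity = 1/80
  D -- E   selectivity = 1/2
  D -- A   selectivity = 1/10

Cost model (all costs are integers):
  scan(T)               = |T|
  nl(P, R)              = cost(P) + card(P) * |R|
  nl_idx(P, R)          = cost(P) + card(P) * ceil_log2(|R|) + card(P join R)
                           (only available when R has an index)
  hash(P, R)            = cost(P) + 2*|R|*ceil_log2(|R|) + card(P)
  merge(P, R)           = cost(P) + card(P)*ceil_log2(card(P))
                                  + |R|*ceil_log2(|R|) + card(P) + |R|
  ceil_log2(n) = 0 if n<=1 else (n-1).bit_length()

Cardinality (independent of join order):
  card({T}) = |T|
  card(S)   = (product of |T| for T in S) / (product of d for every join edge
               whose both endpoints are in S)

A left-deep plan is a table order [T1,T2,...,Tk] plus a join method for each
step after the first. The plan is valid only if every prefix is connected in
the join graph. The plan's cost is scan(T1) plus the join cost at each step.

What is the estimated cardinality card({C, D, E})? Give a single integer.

200000

Tables in S: C(60), D(80), E(250)
Edges inside S: D-C(d=3), D-E(d=2)
numerator = 60 * 80 * 250 = 1200000
denominator = 3 * 2 = 6
card(S) = 1200000 / 6 = 200000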